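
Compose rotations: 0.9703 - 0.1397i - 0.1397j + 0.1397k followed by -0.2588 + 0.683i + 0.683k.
-0.2511 + 0.7943i - 0.1547j + 0.5311k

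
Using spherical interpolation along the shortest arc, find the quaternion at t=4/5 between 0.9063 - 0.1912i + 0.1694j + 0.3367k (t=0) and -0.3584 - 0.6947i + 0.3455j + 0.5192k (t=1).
-0.0641 - 0.7114i + 0.3762j + 0.5901k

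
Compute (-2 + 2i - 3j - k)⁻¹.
-0.1111 - 0.1111i + 0.1667j + 0.0556k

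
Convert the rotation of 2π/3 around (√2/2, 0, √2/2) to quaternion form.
0.5 + 0.6124i + 0.6124k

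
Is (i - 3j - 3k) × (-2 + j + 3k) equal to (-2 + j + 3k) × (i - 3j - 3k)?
No: pq = 12 - 8i + 3j + 7k ≠ 12 + 4i + 9j + 5k = qp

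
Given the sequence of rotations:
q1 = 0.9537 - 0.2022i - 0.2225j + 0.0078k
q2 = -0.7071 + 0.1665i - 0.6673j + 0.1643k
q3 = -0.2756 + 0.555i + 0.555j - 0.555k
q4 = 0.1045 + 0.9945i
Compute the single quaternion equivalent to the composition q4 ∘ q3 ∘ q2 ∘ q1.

q2 · q1 = -0.7905 + 0.3331i - 0.5136j - 0.0208k
q3 · q2 · q1 = 0.3065 - 0.8271i - 0.4705j - 0.0255k
q4 · q3 · q2 · q1 = 0.8546 + 0.2184i - 0.0238j - 0.4706k
0.8546 + 0.2184i - 0.0238j - 0.4706k


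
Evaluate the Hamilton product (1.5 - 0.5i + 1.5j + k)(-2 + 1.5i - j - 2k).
1.25 + 1.25i - 4j - 6.75k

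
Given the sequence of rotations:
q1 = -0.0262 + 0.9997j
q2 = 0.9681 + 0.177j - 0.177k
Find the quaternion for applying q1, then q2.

q2 · q1 = -0.2023 + 0.1769i + 0.9632j + 0.0046k
-0.2023 + 0.1769i + 0.9632j + 0.0046k


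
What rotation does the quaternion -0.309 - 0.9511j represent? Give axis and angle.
axis = (0, -1, 0), θ = 216°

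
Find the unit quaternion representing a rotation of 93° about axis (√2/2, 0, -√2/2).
0.6884 + 0.5129i - 0.5129k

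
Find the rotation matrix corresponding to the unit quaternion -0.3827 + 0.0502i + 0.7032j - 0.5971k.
[[-0.702, -0.3864, -0.5982], [0.5276, 0.2819, -0.8013], [0.4783, -0.8782, 0.006]]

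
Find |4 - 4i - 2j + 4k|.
√52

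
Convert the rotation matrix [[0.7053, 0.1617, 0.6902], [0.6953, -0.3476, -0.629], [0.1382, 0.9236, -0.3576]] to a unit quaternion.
0.5 + 0.7763i + 0.276j + 0.2668k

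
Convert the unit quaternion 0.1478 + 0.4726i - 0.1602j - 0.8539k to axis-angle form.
axis = (0.4778, -0.162, -0.8634), θ = 163°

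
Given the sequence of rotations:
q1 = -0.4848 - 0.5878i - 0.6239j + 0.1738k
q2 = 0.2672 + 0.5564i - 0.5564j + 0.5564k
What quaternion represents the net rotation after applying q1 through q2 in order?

q2 · q1 = -0.2463 - 0.1764i - 0.3207j - 0.8975k
-0.2463 - 0.1764i - 0.3207j - 0.8975k


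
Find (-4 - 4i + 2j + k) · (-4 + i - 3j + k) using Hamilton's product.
25 + 17i + 9j + 2k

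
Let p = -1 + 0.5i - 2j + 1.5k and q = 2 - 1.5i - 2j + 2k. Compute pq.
-8.25 + 1.5i - 5.25j - 3k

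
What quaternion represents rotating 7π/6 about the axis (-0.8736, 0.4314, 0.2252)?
-0.2588 - 0.8438i + 0.4167j + 0.2175k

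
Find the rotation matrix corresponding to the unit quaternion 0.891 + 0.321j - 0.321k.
[[0.5878, 0.572, 0.572], [-0.572, 0.7939, -0.2061], [-0.572, -0.2061, 0.7939]]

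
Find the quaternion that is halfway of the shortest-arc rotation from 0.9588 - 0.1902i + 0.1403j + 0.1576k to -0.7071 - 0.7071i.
0.9482 + 0.2942i + 0.0799j + 0.0897k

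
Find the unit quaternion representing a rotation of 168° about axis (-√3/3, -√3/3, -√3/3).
0.1045 - 0.5742i - 0.5742j - 0.5742k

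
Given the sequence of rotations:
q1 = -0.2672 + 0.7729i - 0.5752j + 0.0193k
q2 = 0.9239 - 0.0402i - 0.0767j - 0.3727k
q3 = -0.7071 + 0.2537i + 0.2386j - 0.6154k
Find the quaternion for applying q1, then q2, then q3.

q2 · q1 = -0.2527 + 0.509i - 0.7982j + 0.1998k
q3 · q2 · q1 = 0.363 - 0.8676i + 0.1402j - 0.3097k
0.363 - 0.8676i + 0.1402j - 0.3097k


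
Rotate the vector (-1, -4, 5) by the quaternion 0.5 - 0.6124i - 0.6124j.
(-6.312, 1.312, -0.663)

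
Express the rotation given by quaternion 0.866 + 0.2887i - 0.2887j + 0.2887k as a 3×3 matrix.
[[0.6666, -0.6667, -0.3333], [0.3333, 0.6666, -0.6667], [0.6667, 0.3333, 0.6666]]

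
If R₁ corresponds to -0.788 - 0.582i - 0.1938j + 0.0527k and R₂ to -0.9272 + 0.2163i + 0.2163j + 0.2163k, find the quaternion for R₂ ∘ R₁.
0.887 + 0.4225i - 0.128j - 0.1353k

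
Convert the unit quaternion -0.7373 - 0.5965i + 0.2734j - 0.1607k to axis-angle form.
axis = (-0.883, 0.4047, -0.2379), θ = 275°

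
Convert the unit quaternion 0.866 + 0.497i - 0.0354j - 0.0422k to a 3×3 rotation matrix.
[[0.9939, 0.0379, -0.1033], [-0.1083, 0.5024, -0.8578], [0.0194, 0.8638, 0.5035]]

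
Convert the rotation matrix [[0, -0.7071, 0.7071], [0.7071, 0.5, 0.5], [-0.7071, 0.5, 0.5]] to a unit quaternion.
0.7071 + 0.5j + 0.5k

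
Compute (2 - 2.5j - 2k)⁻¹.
0.1404 + 0.1754j + 0.1404k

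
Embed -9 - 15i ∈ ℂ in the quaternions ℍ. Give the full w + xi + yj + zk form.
-9 - 15i + 0j + 0k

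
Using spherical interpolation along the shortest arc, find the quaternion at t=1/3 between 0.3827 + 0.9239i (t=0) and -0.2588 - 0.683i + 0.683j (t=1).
0.3632 + 0.8981i - 0.248j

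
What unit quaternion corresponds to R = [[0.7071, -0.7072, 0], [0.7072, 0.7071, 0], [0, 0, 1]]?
0.9239 + 0.3827k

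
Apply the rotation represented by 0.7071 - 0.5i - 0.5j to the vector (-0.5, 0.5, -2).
(1.414, -1.414, -0.707)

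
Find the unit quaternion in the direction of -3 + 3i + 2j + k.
-0.6255 + 0.6255i + 0.417j + 0.2085k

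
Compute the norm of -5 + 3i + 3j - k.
√44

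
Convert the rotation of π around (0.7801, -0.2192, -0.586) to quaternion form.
0.7801i - 0.2192j - 0.586k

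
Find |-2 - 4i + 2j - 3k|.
√33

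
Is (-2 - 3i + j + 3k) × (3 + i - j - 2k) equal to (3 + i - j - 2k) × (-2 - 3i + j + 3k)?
No: pq = 4 - 10i + 2j + 15k ≠ 4 - 12i + 8j + 11k = qp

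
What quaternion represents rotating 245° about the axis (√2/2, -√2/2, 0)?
-0.5373 + 0.5964i - 0.5964j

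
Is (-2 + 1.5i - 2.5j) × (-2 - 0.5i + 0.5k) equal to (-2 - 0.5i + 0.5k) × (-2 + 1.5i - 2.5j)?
No: pq = 4.75 - 3.25i + 4.25j - 2.25k ≠ 4.75 - 0.75i + 5.75j + 0.25k = qp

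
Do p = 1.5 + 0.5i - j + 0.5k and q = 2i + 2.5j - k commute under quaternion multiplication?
No: pq = 2 + 2.75i + 5.25j + 1.75k ≠ 2 + 3.25i + 2.25j - 4.75k = qp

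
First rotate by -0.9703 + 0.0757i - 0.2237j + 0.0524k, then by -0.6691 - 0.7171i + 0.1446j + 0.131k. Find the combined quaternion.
0.729 + 0.682i + 0.0569j - 0.0127k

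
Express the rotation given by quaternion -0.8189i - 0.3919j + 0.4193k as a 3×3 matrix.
[[0.3412, 0.6419, -0.6867], [0.6419, -0.6928, -0.3286], [-0.6867, -0.3286, -0.6484]]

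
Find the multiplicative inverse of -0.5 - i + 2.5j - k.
-0.0588 + 0.1176i - 0.2941j + 0.1176k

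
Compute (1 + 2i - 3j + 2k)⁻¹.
0.0556 - 0.1111i + 0.1667j - 0.1111k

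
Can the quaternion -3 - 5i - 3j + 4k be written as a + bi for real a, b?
No. The quaternion -3 - 5i - 3j + 4k has j-coefficient y = -3 and k-coefficient z = 4, not both zero, so it does not lie in the complex subalgebra spanned by 1 and i.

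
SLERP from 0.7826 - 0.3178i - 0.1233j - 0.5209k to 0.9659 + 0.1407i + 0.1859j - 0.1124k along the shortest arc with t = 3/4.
0.9666 + 0.0234i + 0.1115j - 0.2294k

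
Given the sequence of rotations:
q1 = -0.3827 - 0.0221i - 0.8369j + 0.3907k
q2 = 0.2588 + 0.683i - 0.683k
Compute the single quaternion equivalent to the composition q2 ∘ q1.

q2 · q1 = 0.1829 - 0.8387i - 0.4683j - 0.2091k
0.1829 - 0.8387i - 0.4683j - 0.2091k


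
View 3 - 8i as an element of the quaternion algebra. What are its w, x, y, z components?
3 - 8i + 0j + 0k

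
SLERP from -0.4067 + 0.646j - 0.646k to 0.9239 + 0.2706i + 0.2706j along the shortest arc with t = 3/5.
-0.9063 - 0.2022i + 0.141j - 0.3432k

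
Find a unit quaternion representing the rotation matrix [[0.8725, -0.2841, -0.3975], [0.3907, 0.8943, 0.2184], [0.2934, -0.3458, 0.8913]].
0.9563 - 0.1475i - 0.1806j + 0.1764k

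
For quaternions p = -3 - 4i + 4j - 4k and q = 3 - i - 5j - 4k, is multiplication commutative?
No: pq = -9 - 45i + 15j + 24k ≠ -9 + 27i + 39j - 24k = qp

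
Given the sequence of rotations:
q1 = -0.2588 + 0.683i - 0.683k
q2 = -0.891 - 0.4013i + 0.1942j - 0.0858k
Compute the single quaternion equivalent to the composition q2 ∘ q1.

q2 · q1 = 0.4461 - 0.6373i - 0.3829j + 0.4981k
0.4461 - 0.6373i - 0.3829j + 0.4981k


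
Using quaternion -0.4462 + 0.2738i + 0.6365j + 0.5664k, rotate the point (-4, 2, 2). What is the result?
(3, 2.975, -2.48)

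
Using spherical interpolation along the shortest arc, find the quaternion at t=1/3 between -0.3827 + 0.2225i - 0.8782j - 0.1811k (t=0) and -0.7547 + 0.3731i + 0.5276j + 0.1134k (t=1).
0.0367 + 0.0096i - 0.9783j - 0.2039k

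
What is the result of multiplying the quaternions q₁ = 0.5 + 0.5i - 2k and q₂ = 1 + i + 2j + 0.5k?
1 + 5i - 1.25j - 0.75k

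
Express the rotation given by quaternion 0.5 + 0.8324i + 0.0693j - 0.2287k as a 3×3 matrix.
[[0.8858, 0.3441, -0.3114], [-0.1133, -0.4904, -0.8641], [-0.45, 0.8007, -0.3954]]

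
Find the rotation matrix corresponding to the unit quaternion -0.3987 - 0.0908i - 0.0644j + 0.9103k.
[[-0.6656, 0.7376, -0.114], [-0.7142, -0.6738, -0.1897], [-0.2167, -0.0448, 0.9752]]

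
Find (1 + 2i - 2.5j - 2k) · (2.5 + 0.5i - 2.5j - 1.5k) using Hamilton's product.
-7.75 + 4.25i - 6.75j - 10.25k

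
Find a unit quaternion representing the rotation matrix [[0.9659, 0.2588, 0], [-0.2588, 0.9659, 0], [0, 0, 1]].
0.9914 - 0.1305k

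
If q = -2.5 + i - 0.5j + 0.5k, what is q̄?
-2.5 - i + 0.5j - 0.5k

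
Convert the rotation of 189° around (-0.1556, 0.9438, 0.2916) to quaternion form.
-0.0785 - 0.1551i + 0.9409j + 0.2907k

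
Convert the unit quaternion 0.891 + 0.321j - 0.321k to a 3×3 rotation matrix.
[[0.5878, 0.572, 0.572], [-0.572, 0.7939, -0.2061], [-0.572, -0.2061, 0.7939]]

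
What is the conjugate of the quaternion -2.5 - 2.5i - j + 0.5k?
-2.5 + 2.5i + j - 0.5k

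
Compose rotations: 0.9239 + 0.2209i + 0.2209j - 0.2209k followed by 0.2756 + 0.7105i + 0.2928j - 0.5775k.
-0.0946 + 0.7802i + 0.3608j - 0.5022k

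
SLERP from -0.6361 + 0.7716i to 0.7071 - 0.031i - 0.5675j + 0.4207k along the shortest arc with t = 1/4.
-0.7358 + 0.6427i + 0.1715j - 0.1271k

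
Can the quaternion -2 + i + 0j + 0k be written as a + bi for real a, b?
Yes. The quaternion -2 + i has j- and k-coefficients y = z = 0, so it lies in the complex subalgebra spanned by 1 and i.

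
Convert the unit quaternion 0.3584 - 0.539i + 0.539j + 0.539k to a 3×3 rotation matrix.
[[-0.1621, -0.9674, -0.1947], [-0.1947, -0.1621, 0.9674], [-0.9674, 0.1947, -0.1621]]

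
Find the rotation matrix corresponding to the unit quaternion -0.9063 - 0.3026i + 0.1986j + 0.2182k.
[[0.8259, 0.2753, -0.492], [-0.5157, 0.7216, -0.4618], [0.2279, 0.6352, 0.738]]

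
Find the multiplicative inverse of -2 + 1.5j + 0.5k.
-0.3077 - 0.2308j - 0.0769k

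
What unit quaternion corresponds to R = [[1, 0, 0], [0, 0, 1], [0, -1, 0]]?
0.7071 - 0.7071i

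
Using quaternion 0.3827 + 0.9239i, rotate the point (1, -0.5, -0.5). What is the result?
(1, 0.707, 0)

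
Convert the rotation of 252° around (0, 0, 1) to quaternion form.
-0.5878 + 0.809k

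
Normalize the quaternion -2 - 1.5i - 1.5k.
-0.686 - 0.5145i - 0.5145k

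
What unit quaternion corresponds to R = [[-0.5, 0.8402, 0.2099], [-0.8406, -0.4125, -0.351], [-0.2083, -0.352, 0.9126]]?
0.5 - 0.0005i + 0.2091j - 0.8404k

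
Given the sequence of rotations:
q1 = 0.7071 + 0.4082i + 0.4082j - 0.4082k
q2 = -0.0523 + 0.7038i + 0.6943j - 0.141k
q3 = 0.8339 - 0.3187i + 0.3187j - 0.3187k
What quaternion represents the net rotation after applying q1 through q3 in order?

q2 · q1 = -0.6652 + 0.2505i + 0.6993j - 0.0745k
q3 · q2 · q1 = -0.7215 + 0.62i + 0.2676j - 0.1528k
-0.7215 + 0.62i + 0.2676j - 0.1528k


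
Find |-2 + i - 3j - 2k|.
√18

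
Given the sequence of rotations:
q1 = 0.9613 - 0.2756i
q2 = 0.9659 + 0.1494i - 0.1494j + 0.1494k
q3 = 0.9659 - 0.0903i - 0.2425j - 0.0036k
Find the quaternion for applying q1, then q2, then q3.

q2 · q1 = 0.9697 - 0.1226i - 0.1848j + 0.1024k
q3 · q2 · q1 = 0.8811 - 0.2315i - 0.404j + 0.0824k
0.8811 - 0.2315i - 0.404j + 0.0824k


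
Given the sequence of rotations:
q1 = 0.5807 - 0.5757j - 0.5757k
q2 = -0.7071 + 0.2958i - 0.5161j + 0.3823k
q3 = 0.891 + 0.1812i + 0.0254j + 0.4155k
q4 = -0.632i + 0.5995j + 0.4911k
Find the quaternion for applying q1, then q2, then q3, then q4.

q2 · q1 = -0.4876 + 0.689i + 0.2777j + 0.4588k
q3 · q2 · q1 = -0.757 + 0.4218i + 0.4382j + 0.239k
q4 · q3 · q2 · q1 = -0.1135 + 0.4065i - 0.0956j - 0.9016k
-0.1135 + 0.4065i - 0.0956j - 0.9016k


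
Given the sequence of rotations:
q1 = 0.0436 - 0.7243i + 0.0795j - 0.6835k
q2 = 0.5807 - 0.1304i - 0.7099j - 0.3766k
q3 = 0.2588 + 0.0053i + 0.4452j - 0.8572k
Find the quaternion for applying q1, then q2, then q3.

q2 · q1 = -0.2701 + 0.0889i + 0.1989j - 0.9379k
q3 · q2 · q1 = -0.9629 - 0.2255i - 0.14j - 0.0497k
-0.9629 - 0.2255i - 0.14j - 0.0497k


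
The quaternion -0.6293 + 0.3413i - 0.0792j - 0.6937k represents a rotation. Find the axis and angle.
axis = (0.4392, -0.1019, -0.8926), θ = 258°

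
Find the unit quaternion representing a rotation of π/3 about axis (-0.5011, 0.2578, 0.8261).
0.866 - 0.2505i + 0.1289j + 0.413k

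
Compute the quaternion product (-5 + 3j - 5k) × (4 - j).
-17 - 5i + 17j - 20k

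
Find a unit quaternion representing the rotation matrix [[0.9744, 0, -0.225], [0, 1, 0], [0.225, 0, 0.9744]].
0.9936 - 0.1132j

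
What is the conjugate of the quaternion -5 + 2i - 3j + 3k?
-5 - 2i + 3j - 3k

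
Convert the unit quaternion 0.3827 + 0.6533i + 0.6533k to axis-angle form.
axis = (√2/2, 0, √2/2), θ = 3π/4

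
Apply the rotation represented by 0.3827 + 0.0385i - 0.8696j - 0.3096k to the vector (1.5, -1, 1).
(-1.916, -0.752, -0.121)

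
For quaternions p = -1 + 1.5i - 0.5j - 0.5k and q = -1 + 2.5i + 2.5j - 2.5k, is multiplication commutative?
No: pq = -2.75 - 1.5i + 0.5j + 8k ≠ -2.75 - 6.5i - 4.5j - 2k = qp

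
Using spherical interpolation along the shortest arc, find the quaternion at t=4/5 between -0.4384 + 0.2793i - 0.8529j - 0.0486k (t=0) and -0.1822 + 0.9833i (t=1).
-0.2726 + 0.937i - 0.2183j - 0.0124k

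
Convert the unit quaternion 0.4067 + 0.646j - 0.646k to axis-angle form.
axis = (0, √2/2, -√2/2), θ = 132°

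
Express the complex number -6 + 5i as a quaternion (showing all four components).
-6 + 5i + 0j + 0k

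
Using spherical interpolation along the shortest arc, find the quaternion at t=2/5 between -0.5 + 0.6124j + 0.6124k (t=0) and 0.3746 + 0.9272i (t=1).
-0.5757 - 0.4957i + 0.4598j + 0.4598k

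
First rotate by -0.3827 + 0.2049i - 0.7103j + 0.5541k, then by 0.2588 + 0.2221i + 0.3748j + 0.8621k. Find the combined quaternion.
-0.356 + 0.7881i - 0.2737j - 0.4211k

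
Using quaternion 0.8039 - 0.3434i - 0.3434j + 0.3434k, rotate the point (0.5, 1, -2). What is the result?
(1.524, 0.29, -1.686)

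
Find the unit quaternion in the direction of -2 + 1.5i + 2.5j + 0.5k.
-0.5601 + 0.4201i + 0.7001j + 0.14k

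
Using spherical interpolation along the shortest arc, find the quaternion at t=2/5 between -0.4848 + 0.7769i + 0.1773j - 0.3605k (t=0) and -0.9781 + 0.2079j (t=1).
-0.7855 + 0.5256i + 0.2172j - 0.2439k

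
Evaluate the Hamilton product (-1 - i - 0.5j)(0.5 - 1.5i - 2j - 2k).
-3 + 2i - 0.25j + 3.25k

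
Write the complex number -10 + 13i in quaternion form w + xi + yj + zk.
-10 + 13i + 0j + 0k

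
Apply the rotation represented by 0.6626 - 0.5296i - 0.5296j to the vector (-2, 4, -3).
(3.471, -1.471, -3.845)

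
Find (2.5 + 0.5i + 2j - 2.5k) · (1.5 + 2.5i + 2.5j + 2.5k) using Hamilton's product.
3.75 + 18.25i + 1.75j - 1.25k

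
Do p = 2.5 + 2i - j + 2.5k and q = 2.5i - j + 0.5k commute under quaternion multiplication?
No: pq = -7.25 + 8.25i + 2.75j + 1.75k ≠ -7.25 + 4.25i - 7.75j + 0.75k = qp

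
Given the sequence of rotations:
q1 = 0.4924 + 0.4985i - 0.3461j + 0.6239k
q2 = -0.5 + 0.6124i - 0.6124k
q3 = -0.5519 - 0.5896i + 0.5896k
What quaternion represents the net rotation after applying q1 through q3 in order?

q2 · q1 = -0.1694 - 0.1597i - 0.5143j - 0.8254k
q3 · q2 · q1 = 0.486 + 0.4912i - 0.297j + 0.6589k
0.486 + 0.4912i - 0.297j + 0.6589k


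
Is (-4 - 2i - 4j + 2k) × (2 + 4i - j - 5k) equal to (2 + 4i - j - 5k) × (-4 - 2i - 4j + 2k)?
No: pq = 6 + 2i - 6j + 42k ≠ 6 - 42i - 2j + 6k = qp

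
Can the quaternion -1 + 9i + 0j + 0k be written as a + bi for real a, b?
Yes. The quaternion -1 + 9i has j- and k-coefficients y = z = 0, so it lies in the complex subalgebra spanned by 1 and i.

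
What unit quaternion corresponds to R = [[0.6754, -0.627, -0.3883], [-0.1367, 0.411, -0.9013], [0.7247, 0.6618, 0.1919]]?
0.7547 + 0.5178i - 0.3687j + 0.1624k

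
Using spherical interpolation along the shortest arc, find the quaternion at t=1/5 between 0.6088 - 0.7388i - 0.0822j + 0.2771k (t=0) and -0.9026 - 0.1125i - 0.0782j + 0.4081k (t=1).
0.7685 - 0.6223i - 0.0524j + 0.1394k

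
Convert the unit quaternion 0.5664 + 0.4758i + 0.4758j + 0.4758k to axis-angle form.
axis = (√3/3, √3/3, √3/3), θ = 111°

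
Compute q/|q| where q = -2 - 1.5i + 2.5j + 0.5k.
-0.5601 - 0.4201i + 0.7001j + 0.14k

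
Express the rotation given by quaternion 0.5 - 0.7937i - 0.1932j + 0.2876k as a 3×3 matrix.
[[0.7599, 0.0191, -0.6497], [0.5943, -0.4253, 0.6826], [-0.2633, -0.9048, -0.3346]]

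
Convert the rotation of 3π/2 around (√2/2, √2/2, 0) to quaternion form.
-0.7071 + 0.5i + 0.5j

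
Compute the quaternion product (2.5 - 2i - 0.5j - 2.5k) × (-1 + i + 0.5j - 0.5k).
-1.5 + 6i - 1.75j + 0.75k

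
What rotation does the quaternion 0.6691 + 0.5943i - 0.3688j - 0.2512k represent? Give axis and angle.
axis = (0.7997, -0.4962, -0.338), θ = 96°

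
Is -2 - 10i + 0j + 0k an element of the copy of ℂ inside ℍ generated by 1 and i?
Yes. The quaternion -2 - 10i has j- and k-coefficients y = z = 0, so it lies in the complex subalgebra spanned by 1 and i.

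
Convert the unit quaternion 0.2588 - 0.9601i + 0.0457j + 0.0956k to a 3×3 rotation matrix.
[[0.9775, -0.1372, -0.1599], [-0.0383, -0.8619, 0.5057], [-0.2072, -0.4882, -0.8478]]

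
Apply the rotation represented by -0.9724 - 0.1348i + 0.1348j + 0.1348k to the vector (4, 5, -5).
(6.331, 4.572, -2.241)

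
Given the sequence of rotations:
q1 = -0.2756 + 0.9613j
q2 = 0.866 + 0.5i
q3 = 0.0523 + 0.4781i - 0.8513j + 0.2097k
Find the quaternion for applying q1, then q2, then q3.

q2 · q1 = -0.2387 - 0.1378i + 0.8325j + 0.4807k
q3 · q2 · q1 = 0.6613 - 0.7051i - 0.012j + 0.2558k
0.6613 - 0.7051i - 0.012j + 0.2558k


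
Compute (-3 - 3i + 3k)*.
-3 + 3i - 3k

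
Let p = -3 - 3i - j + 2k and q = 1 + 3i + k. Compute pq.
4 - 13i + 8j + 2k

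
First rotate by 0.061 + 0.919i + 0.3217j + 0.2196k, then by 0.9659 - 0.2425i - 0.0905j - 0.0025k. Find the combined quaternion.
0.3114 + 0.8538i + 0.3562j + 0.2171k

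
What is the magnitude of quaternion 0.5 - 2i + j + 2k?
3.041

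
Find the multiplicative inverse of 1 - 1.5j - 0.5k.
0.2857 + 0.4286j + 0.1429k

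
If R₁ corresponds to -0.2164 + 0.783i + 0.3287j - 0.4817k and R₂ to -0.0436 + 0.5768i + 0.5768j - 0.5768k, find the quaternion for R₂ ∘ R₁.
-0.9096 - 0.2472i - 0.3129j - 0.1162k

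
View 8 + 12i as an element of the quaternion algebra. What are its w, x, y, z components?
8 + 12i + 0j + 0k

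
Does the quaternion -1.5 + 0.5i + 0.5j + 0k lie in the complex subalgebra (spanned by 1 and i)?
No. The quaternion -1.5 + 0.5i + 0.5j has j-coefficient y = 0.5 and k-coefficient z = 0, not both zero, so it does not lie in the complex subalgebra spanned by 1 and i.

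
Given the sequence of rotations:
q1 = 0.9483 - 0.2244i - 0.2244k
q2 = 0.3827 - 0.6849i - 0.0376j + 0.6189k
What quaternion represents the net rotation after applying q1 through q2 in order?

q2 · q1 = 0.3481 - 0.7269i - 0.3282j + 0.4926k
0.3481 - 0.7269i - 0.3282j + 0.4926k


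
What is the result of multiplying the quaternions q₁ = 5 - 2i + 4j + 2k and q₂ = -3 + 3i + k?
-11 + 25i - 4j - 13k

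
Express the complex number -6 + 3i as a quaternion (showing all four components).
-6 + 3i + 0j + 0k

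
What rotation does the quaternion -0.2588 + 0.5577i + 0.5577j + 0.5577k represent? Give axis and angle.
axis = (√3/3, √3/3, √3/3), θ = 7π/6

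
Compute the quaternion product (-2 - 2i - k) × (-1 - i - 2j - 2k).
-2 + 2i + j + 9k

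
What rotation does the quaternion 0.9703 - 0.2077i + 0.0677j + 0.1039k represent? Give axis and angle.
axis = (-0.8586, 0.2799, 0.4295), θ = 28°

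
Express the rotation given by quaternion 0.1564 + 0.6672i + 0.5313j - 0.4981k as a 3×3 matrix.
[[-0.0608, 0.8648, -0.4985], [0.5532, -0.3865, -0.738], [-0.8309, -0.3206, -0.4549]]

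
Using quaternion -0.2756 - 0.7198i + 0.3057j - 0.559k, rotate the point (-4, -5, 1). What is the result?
(3.625, 3.095, -4.391)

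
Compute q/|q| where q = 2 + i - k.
0.8165 + 0.4082i - 0.4082k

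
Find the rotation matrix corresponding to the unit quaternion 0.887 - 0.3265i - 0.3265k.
[[0.7868, 0.5792, 0.2132], [-0.5792, 0.5736, 0.5792], [0.2132, -0.5792, 0.7868]]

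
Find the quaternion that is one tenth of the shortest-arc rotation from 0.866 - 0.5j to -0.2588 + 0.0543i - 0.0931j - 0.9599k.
0.8724 - 0.0077i - 0.4695j + 0.1354k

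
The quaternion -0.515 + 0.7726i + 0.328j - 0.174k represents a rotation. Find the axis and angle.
axis = (0.9013, 0.3826, -0.203), θ = 242°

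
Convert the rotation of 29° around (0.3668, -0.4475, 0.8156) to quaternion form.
0.9681 + 0.0918i - 0.112j + 0.2042k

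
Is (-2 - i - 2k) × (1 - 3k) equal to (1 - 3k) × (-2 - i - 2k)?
No: pq = -8 - i - 3j + 4k ≠ -8 - i + 3j + 4k = qp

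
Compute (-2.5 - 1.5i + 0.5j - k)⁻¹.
-0.2564 + 0.1538i - 0.0513j + 0.1026k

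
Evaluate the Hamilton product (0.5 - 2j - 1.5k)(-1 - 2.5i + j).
1.5 + 0.25i + 6.25j - 3.5k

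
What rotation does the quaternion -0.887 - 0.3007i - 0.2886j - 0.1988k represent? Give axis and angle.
axis = (-0.6512, -0.625, -0.4305), θ = 305°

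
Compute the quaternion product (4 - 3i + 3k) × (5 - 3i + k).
8 - 27i - 6j + 19k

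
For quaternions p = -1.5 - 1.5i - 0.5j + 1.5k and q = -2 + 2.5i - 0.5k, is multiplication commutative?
No: pq = 7.5 - 0.5i + 4j - k ≠ 7.5 - i - 2j - 3.5k = qp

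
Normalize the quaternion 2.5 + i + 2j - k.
0.7143 + 0.2857i + 0.5714j - 0.2857k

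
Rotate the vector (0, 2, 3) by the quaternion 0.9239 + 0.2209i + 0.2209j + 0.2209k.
(0.896, 0.678, 3.426)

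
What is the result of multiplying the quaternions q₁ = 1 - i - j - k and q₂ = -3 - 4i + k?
-6 - 2i + 8j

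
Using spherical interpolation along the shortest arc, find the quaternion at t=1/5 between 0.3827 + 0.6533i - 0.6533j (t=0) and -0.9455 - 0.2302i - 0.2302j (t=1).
0.5776 + 0.633i - 0.5155j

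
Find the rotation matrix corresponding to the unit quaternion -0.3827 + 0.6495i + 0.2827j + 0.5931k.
[[0.1366, 0.8212, 0.5541], [-0.0867, -0.5472, 0.8325], [0.9868, -0.1618, -0.0035]]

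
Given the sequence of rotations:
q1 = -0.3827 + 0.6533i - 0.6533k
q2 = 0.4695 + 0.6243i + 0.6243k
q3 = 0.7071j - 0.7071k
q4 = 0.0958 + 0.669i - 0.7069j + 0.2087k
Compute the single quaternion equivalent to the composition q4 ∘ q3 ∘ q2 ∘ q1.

q2 · q1 = -0.1797 + 0.0678i + 0.8157j - 0.5456k
q3 · q2 · q1 = -0.9626 + 0.191i - 0.175j + 0.0791k
q4 · q3 · q2 · q1 = -0.3602 - 0.6451i + 0.6506j - 0.1754k
-0.3602 - 0.6451i + 0.6506j - 0.1754k


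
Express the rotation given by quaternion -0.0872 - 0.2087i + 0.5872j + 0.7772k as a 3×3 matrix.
[[-0.8977, -0.1096, -0.4268], [-0.3806, -0.2952, 0.8763], [-0.222, 0.9491, 0.2233]]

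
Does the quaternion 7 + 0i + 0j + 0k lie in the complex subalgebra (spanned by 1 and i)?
Yes. The quaternion 7 has j- and k-coefficients y = z = 0, so it lies in the complex subalgebra spanned by 1 and i.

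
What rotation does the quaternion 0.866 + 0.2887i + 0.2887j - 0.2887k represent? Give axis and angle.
axis = (√3/3, √3/3, -√3/3), θ = π/3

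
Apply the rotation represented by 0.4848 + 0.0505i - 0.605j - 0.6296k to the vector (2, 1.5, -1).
(0.425, -1.753, 1.999)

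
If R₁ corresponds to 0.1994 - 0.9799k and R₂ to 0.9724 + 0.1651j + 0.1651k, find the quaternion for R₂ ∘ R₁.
0.3557 - 0.1618i + 0.0329j - 0.9199k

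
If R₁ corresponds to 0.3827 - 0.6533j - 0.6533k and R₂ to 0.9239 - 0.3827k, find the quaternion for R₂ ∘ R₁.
0.1036 - 0.25i - 0.6036j - 0.75k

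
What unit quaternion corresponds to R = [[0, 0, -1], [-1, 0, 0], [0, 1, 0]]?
-0.5 - 0.5i + 0.5j + 0.5k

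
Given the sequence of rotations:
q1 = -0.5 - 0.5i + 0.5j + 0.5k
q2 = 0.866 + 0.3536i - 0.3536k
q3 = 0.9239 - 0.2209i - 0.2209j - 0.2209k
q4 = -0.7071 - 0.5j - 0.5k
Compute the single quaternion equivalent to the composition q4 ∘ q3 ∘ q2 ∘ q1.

q2 · q1 = -0.0794 - 0.433i + 0.433j + 0.7866k
q3 · q2 · q1 = 0.1004 - 0.4606i + 0.687j + 0.553k
q4 · q3 · q2 · q1 = 0.549 + 0.3927i - 0.3057j - 0.6715k
0.549 + 0.3927i - 0.3057j - 0.6715k


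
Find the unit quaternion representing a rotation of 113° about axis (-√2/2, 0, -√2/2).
0.5519 - 0.5896i - 0.5896k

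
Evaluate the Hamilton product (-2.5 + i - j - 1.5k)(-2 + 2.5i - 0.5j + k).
3.5 - 10i - 1.5j + 2.5k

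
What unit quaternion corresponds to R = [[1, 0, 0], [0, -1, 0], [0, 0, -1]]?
i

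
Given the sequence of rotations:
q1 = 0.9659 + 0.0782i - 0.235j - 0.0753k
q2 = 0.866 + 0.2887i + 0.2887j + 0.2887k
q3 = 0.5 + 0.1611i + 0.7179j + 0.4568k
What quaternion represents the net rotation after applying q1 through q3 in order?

q2 · q1 = 0.9035 + 0.3927i + 0.1197j + 0.1232k
q3 · q2 · q1 = 0.2463 + 0.3757i + 0.868j + 0.2117k
0.2463 + 0.3757i + 0.868j + 0.2117k


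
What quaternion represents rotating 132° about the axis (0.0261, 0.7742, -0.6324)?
0.4067 + 0.0238i + 0.7073j - 0.5777k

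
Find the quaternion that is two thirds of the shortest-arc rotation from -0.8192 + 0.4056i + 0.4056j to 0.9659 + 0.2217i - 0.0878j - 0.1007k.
-0.9754 - 0.0088i + 0.2086j + 0.0707k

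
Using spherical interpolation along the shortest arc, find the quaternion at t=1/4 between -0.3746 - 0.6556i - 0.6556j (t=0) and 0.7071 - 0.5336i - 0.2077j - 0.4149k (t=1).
-0.0857 - 0.7505i - 0.64j - 0.1407k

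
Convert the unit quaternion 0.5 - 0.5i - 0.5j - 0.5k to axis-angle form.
axis = (-√3/3, -√3/3, -√3/3), θ = 2π/3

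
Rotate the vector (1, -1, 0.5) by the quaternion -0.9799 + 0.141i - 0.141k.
(1.217, -0.506, 0.717)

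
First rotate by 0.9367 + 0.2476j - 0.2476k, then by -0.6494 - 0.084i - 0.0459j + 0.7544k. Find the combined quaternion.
-0.4101 - 0.2541i - 0.2246j + 0.8466k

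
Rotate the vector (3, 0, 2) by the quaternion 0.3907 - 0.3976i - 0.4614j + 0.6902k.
(-2.954, 2.066, -0.049)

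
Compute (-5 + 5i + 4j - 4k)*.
-5 - 5i - 4j + 4k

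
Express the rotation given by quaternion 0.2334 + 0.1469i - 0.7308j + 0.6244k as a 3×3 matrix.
[[-0.8479, -0.5062, -0.1577], [0.0768, 0.1771, -0.9812], [0.5246, -0.8441, -0.1113]]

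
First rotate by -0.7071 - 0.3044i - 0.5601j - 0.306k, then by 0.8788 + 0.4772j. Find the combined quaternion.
-0.3541 - 0.4135i - 0.8296j - 0.1237k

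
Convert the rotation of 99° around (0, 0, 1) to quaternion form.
0.6494 + 0.7604k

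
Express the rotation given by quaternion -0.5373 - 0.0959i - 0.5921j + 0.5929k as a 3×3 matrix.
[[-0.4042, 0.7507, 0.5226], [-0.5236, 0.2785, -0.8052], [-0.75, -0.5991, 0.2804]]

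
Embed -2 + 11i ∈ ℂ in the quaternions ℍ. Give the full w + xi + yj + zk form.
-2 + 11i + 0j + 0k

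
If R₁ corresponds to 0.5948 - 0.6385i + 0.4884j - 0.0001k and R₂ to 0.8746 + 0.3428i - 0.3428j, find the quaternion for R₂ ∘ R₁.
0.9065 - 0.3545i + 0.2233j - 0.0515k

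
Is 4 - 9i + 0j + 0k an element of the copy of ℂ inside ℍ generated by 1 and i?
Yes. The quaternion 4 - 9i has j- and k-coefficients y = z = 0, so it lies in the complex subalgebra spanned by 1 and i.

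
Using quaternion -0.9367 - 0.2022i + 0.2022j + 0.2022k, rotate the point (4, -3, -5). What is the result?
(4.758, -2.867, -4.376)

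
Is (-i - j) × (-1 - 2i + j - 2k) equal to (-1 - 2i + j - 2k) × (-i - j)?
No: pq = -1 + 3i - j - 3k ≠ -1 - i + 3j + 3k = qp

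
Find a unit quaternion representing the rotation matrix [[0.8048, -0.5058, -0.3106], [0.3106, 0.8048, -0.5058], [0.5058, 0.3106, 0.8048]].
0.9239 + 0.2209i - 0.2209j + 0.2209k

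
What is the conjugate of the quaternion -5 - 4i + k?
-5 + 4i - k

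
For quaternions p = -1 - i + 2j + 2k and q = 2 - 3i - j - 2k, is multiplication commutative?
No: pq = 1 - i - 3j + 13k ≠ 1 + 3i + 13j - k = qp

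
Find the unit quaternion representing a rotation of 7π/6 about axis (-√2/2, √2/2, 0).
-0.2588 - 0.683i + 0.683j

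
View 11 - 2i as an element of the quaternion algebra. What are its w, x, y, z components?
11 - 2i + 0j + 0k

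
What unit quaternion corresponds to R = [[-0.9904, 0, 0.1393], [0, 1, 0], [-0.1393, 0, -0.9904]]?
0.0698 + 0.9976j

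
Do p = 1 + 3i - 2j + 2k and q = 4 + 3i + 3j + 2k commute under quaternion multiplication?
No: pq = -3 + 5i - 5j + 25k ≠ -3 + 25i - 5j - 5k = qp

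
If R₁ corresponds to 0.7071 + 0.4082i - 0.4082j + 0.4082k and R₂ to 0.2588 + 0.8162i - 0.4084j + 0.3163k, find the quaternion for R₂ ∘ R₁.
-0.446 + 0.6452i - 0.5985j + 0.1628k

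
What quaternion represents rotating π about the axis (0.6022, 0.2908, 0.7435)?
0.6022i + 0.2908j + 0.7435k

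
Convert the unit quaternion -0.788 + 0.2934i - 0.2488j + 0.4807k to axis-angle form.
axis = (0.4765, -0.4041, 0.7808), θ = 284°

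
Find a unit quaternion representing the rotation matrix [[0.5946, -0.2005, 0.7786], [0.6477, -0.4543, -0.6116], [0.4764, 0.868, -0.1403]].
0.5 + 0.7398i + 0.1511j + 0.4241k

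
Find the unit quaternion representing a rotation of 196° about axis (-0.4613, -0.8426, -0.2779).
-0.1392 - 0.4568i - 0.8344j - 0.2752k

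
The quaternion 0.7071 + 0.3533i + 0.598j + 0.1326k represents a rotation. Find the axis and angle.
axis = (0.4996, 0.8457, 0.1875), θ = π/2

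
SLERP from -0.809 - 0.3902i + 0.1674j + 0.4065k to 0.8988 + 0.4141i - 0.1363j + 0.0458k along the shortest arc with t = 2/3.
-0.8902 - 0.4161i + 0.1504j + 0.1088k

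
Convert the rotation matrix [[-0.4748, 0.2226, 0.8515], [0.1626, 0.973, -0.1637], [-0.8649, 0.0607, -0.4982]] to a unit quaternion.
0.5 + 0.1122i + 0.8582j - 0.03k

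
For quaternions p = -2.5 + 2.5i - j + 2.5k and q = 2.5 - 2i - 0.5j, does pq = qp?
No: pq = -1.75 + 12.5i - 6.25j + 3k ≠ -1.75 + 10i + 3.75j + 9.5k = qp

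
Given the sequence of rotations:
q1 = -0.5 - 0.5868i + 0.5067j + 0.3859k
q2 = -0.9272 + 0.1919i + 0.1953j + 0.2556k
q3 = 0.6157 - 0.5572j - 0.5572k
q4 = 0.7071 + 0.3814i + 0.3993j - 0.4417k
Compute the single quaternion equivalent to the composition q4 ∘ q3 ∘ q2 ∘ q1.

q2 · q1 = 0.3786 + 0.394i - 0.7915j - 0.2738k
q3 · q2 · q1 = -0.3605 - 0.0459i - 0.9178j - 0.16k
q4 · q3 · q2 · q1 = 0.0584 - 0.6392i - 0.7116j - 0.2856k
0.0584 - 0.6392i - 0.7116j - 0.2856k


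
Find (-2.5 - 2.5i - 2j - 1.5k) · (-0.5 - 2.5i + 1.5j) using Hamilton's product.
-2 + 9.75i + j - 8k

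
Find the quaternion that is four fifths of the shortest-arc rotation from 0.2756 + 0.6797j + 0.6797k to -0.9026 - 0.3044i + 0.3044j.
0.9324 + 0.2864i - 0.0816j + 0.2048k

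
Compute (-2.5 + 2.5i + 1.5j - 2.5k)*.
-2.5 - 2.5i - 1.5j + 2.5k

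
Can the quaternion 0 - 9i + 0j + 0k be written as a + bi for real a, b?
Yes. The quaternion -9i has j- and k-coefficients y = z = 0, so it lies in the complex subalgebra spanned by 1 and i.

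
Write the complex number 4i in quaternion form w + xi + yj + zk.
0 + 4i + 0j + 0k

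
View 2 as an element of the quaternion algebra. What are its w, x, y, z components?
2 + 0i + 0j + 0k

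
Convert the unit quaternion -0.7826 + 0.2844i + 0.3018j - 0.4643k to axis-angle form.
axis = (0.4568, 0.4848, -0.7458), θ = 283°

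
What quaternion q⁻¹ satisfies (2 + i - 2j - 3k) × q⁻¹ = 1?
0.1111 - 0.0556i + 0.1111j + 0.1667k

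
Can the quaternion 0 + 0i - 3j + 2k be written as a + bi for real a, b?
No. The quaternion -3j + 2k has j-coefficient y = -3 and k-coefficient z = 2, not both zero, so it does not lie in the complex subalgebra spanned by 1 and i.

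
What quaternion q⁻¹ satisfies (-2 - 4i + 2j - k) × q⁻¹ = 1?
-0.08 + 0.16i - 0.08j + 0.04k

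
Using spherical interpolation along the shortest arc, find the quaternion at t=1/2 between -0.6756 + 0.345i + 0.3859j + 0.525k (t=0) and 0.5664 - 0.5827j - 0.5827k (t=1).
-0.6349 + 0.1764i + 0.4951j + 0.5662k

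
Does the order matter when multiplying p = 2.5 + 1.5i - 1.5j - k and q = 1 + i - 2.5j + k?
Yes: pq = -1.75 - 10.25j - 0.75k ≠ -1.75 + 8i - 5.25j + 3.75k = qp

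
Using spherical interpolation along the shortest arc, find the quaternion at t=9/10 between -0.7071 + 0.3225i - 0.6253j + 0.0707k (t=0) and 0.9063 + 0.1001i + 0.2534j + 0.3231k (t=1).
-0.9074 - 0.0564i - 0.3005j - 0.2882k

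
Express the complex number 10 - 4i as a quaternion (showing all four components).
10 - 4i + 0j + 0k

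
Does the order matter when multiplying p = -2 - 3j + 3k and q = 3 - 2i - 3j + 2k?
Yes: pq = -21 + 7i - 9j - k ≠ -21 + i + 3j + 11k = qp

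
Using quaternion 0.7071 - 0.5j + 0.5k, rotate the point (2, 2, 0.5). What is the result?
(-1.768, 2.164, 0.664)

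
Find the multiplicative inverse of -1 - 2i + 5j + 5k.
-0.0182 + 0.0364i - 0.0909j - 0.0909k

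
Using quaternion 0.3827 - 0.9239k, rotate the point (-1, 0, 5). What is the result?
(0.707, 0.707, 5)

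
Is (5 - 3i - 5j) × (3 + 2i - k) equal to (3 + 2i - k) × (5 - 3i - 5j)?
No: pq = 21 + 6i - 18j + 5k ≠ 21 - 4i - 12j - 15k = qp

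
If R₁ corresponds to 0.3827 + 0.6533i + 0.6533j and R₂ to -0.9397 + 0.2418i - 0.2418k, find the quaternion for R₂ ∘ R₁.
-0.5176 - 0.3634i - 0.7719j + 0.0654k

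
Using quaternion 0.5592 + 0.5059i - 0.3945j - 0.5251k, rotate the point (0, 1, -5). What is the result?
(5.051, 0.694, 0.096)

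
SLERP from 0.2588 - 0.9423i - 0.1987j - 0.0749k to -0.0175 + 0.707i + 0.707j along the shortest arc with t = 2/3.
0.1036 - 0.8221i - 0.5592j - 0.0265k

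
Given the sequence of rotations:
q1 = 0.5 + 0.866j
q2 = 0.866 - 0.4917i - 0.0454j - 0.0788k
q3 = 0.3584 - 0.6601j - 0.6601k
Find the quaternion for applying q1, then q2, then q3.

q2 · q1 = 0.4723 - 0.1776i + 0.7273j - 0.4652k
q3 · q2 · q1 = 0.3423 + 0.7235i + 0.0661j - 0.5957k
0.3423 + 0.7235i + 0.0661j - 0.5957k


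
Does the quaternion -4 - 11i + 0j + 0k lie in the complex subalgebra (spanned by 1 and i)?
Yes. The quaternion -4 - 11i has j- and k-coefficients y = z = 0, so it lies in the complex subalgebra spanned by 1 and i.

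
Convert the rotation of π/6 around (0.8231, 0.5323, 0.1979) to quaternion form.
0.9659 + 0.213i + 0.1378j + 0.0512k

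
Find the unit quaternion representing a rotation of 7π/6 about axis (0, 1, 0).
-0.2588 + 0.9659j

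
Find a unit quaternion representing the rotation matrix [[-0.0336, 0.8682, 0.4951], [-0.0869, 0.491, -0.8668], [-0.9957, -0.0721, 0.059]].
0.6157 + 0.3227i + 0.6053j - 0.3878k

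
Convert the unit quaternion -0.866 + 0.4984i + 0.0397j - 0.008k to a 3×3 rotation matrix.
[[0.9967, 0.0257, -0.0767], [0.0534, 0.5031, 0.8626], [0.0608, -0.8639, 0.5]]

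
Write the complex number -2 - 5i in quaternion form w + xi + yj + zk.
-2 - 5i + 0j + 0k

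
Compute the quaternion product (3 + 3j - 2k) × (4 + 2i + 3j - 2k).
-1 + 6i + 17j - 20k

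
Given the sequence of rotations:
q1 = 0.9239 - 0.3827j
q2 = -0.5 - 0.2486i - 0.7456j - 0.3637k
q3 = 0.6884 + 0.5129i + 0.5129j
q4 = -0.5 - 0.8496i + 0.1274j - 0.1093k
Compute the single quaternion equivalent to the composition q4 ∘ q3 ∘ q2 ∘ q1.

q2 · q1 = -0.7473 - 0.3689i - 0.4975j - 0.2409k
q3 · q2 · q1 = -0.0701 - 0.7608i - 0.6022j - 0.2318k
q4 · q3 · q2 · q1 = -0.5599 + 0.3446i + 0.1784j + 0.7321k
-0.5599 + 0.3446i + 0.1784j + 0.7321k


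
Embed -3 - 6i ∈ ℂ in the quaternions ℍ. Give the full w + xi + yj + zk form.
-3 - 6i + 0j + 0k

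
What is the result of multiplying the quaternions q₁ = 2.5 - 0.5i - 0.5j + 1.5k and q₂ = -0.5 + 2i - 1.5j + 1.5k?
-3.25 + 6.75i + 0.25j + 4.75k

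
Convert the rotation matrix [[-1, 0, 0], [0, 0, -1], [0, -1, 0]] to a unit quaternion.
-0.7071j + 0.7071k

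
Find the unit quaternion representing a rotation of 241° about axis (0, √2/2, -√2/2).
-0.5075 + 0.6093j - 0.6093k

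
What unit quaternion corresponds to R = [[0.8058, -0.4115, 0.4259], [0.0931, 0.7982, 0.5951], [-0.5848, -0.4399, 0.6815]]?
0.9063 - 0.2855i + 0.2788j + 0.1392k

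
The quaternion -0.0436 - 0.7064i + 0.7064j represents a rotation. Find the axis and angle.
axis = (-√2/2, √2/2, 0), θ = 185°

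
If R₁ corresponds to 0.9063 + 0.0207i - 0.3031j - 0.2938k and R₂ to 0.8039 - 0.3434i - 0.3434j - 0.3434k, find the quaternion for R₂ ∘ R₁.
0.5307 - 0.2978i - 0.6629j - 0.4362k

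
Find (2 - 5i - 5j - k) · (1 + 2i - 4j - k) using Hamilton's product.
-9 - 20j + 27k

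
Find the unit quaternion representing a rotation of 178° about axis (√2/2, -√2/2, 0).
0.0175 + 0.707i - 0.707j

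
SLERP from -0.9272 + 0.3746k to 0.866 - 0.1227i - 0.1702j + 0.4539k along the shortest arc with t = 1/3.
-0.992 + 0.0461i + 0.0639j + 0.0988k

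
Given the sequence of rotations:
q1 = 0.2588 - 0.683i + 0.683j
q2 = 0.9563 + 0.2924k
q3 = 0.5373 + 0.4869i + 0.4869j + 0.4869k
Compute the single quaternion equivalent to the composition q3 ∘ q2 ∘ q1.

q2 · q1 = 0.2475 - 0.8529i + 0.4534j + 0.0757k
q3 · q2 · q1 = 0.2906 - 0.5217i - 0.088j + 0.7972k
0.2906 - 0.5217i - 0.088j + 0.7972k


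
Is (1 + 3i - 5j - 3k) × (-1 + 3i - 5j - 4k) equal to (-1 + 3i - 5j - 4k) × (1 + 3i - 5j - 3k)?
No: pq = -47 + 5i + 3j - k ≠ -47 - 5i - 3j - k = qp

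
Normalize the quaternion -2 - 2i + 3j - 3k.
-0.3922 - 0.3922i + 0.5883j - 0.5883k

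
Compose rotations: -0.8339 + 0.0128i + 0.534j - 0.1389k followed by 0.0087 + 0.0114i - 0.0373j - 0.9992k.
-0.1263 + 0.5294i + 0.0245j + 0.8386k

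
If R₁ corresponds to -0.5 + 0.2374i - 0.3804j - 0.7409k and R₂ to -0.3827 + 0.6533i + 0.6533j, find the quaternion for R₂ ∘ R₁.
0.2848 - 0.9015i + 0.303j - 0.1201k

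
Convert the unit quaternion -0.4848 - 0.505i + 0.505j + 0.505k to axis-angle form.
axis = (-√3/3, √3/3, √3/3), θ = 238°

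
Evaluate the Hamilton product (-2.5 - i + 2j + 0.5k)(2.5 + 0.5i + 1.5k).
-6.5 - 0.75i + 6.75j - 3.5k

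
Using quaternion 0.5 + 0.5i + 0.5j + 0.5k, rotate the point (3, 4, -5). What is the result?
(-5, 3, 4)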